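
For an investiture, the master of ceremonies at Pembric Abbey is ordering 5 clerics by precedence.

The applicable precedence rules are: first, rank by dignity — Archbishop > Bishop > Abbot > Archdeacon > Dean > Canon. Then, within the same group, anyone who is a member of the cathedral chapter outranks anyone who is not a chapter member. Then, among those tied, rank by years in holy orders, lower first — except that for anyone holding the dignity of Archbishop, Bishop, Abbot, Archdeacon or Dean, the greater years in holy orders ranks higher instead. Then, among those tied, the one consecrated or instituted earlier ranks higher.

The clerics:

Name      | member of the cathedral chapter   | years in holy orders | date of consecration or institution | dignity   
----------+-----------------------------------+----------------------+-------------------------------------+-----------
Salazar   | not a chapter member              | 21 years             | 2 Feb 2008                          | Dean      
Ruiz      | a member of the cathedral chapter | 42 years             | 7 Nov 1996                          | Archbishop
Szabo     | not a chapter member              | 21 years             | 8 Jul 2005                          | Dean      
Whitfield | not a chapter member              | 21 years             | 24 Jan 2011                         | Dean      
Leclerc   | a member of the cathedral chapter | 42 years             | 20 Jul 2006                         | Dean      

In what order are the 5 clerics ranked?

Ruiz, Leclerc, Szabo, Salazar, Whitfield

By dignity: Ruiz (Archbishop); then Leclerc, Szabo, Salazar and Whitfield (Dean).
Among Leclerc, Szabo, Salazar and Whitfield, a member of the cathedral chapter before not a chapter member: Leclerc (a member of the cathedral chapter) before Szabo, Salazar and Whitfield (not a chapter member).
Szabo, Salazar and Whitfield all have years in holy orders 21 years, so the next rule applies.
Among Szabo, Salazar and Whitfield, by date of consecration or institution (earlier first): Szabo (8 Jul 2005) before Salazar (2 Feb 2008) before Whitfield (24 Jan 2011).
Full order: Ruiz, Leclerc, Szabo, Salazar, Whitfield.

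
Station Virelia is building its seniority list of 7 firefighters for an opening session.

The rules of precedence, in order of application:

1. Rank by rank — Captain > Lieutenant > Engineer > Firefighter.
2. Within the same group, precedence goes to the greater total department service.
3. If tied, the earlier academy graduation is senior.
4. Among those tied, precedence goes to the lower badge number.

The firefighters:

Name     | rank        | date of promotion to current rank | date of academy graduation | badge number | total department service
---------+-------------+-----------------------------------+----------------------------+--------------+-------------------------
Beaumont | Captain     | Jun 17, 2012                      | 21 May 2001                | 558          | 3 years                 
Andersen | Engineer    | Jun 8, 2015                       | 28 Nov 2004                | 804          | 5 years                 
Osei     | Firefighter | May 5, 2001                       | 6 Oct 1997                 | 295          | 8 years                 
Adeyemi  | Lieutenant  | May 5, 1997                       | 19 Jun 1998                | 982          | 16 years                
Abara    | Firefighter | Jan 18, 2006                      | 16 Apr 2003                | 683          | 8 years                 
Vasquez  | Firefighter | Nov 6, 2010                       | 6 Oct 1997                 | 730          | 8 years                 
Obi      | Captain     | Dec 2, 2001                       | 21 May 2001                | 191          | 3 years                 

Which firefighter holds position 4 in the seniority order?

Andersen

By rank: Obi and Beaumont (Captain); then Adeyemi (Lieutenant); then Andersen (Engineer); then Osei, Vasquez and Abara (Firefighter).
Obi and Beaumont both have total department service 3 years, so the next rule applies.
Obi and Beaumont both have date of academy graduation 21 May 2001, so the next rule applies.
Among Obi and Beaumont, by badge number (lower first): Obi (191) before Beaumont (558).
Osei, Vasquez and Abara all have total department service 8 years, so the next rule applies.
Among Osei, Vasquez and Abara, by date of academy graduation (earlier first): Osei and Vasquez (6 Oct 1997) before Abara (16 Apr 2003).
Among Osei and Vasquez, by badge number (lower first): Osei (295) before Vasquez (730).
Order: Obi, Beaumont, Adeyemi, Andersen, Osei, Vasquez, Abara.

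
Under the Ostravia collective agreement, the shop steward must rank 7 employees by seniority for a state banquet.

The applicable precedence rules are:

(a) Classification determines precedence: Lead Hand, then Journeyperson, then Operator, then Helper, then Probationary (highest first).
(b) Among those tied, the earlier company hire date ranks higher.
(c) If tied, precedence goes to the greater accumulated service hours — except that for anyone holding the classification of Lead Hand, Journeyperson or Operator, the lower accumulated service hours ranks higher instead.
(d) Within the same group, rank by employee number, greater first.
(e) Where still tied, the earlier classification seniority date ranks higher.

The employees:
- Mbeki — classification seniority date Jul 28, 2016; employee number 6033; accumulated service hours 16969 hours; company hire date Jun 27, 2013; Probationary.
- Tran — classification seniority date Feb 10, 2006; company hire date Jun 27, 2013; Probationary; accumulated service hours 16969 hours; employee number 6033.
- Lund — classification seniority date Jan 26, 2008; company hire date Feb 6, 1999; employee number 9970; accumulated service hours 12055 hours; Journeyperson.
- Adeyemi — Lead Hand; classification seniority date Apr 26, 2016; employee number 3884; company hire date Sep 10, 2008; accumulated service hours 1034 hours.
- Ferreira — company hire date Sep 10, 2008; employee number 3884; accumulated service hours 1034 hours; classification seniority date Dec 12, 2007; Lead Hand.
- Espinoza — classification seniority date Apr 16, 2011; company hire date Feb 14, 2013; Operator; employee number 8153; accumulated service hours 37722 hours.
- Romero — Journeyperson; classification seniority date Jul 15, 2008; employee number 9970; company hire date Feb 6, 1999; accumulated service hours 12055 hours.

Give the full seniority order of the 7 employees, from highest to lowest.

Ferreira, Adeyemi, Lund, Romero, Espinoza, Tran, Mbeki

By classification: Ferreira and Adeyemi (Lead Hand); then Lund and Romero (Journeyperson); then Espinoza (Operator); then Tran and Mbeki (Probationary).
Ferreira and Adeyemi both have company hire date Sep 10, 2008, so the next rule applies.
Ferreira and Adeyemi both have accumulated service hours 1034 hours, so the next rule applies.
Ferreira and Adeyemi both have employee number 3884, so the next rule applies.
Among Ferreira and Adeyemi, by classification seniority date (earlier first): Ferreira (Dec 12, 2007) before Adeyemi (Apr 26, 2016).
Lund and Romero both have company hire date Feb 6, 1999, so the next rule applies.
Lund and Romero both have accumulated service hours 12055 hours, so the next rule applies.
Lund and Romero both have employee number 9970, so the next rule applies.
Among Lund and Romero, by classification seniority date (earlier first): Lund (Jan 26, 2008) before Romero (Jul 15, 2008).
Tran and Mbeki both have company hire date Jun 27, 2013, so the next rule applies.
Tran and Mbeki both have accumulated service hours 16969 hours, so the next rule applies.
Tran and Mbeki both have employee number 6033, so the next rule applies.
Among Tran and Mbeki, by classification seniority date (earlier first): Tran (Feb 10, 2006) before Mbeki (Jul 28, 2016).
Full order: Ferreira, Adeyemi, Lund, Romero, Espinoza, Tran, Mbeki.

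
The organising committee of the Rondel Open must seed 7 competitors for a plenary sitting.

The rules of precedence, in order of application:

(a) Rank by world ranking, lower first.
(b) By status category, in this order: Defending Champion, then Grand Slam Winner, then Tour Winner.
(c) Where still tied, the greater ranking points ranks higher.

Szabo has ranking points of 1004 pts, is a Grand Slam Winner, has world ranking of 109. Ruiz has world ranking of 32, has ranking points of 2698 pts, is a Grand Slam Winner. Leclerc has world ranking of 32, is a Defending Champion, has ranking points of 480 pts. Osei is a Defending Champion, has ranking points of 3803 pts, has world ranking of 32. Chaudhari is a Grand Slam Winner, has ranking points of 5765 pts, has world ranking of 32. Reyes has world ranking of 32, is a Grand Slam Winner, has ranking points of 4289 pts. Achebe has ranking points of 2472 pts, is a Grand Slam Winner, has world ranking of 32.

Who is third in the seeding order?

Chaudhari

By world ranking (lower first): Osei, Leclerc, Chaudhari, Reyes, Ruiz and Achebe (each 32); then Szabo (109).
Among Osei, Leclerc, Chaudhari, Reyes, Ruiz and Achebe, by status category: Osei and Leclerc (Defending Champion) before Chaudhari, Reyes, Ruiz and Achebe (Grand Slam Winner).
Among Osei and Leclerc, by ranking points (higher first): Osei (3803 pts) before Leclerc (480 pts).
Among Chaudhari, Reyes, Ruiz and Achebe, by ranking points (higher first): Chaudhari (5765 pts) before Reyes (4289 pts) before Ruiz (2698 pts) before Achebe (2472 pts).
Order: Osei, Leclerc, Chaudhari, Reyes, Ruiz, Achebe, Szabo.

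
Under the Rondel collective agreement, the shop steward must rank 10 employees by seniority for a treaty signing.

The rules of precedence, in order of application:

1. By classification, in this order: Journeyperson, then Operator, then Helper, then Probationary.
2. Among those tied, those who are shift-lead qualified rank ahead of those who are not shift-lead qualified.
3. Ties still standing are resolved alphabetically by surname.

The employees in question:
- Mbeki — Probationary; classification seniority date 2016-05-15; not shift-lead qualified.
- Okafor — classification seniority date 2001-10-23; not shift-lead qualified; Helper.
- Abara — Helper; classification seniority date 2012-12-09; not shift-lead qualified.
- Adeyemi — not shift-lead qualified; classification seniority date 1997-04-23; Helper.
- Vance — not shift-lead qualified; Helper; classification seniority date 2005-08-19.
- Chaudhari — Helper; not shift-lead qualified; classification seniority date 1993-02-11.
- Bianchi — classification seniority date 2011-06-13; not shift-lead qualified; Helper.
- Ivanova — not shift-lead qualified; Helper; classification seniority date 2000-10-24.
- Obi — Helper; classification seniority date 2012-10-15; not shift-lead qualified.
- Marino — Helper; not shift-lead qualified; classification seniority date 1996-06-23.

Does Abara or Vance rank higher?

Abara

By classification: Abara, Adeyemi, Bianchi, Chaudhari, Ivanova, Marino, Obi, Okafor and Vance (Helper); then Mbeki (Probationary).
Abara, Adeyemi, Bianchi, Chaudhari, Ivanova, Marino, Obi, Okafor and Vance are each not shift-lead qualified, so the next rule applies.
Among Abara, Adeyemi, Bianchi, Chaudhari, Ivanova, Marino, Obi, Okafor and Vance, alphabetically by surname: Abara before Adeyemi before Bianchi before Chaudhari before Ivanova before Marino before Obi before Okafor before Vance.
So Abara takes precedence.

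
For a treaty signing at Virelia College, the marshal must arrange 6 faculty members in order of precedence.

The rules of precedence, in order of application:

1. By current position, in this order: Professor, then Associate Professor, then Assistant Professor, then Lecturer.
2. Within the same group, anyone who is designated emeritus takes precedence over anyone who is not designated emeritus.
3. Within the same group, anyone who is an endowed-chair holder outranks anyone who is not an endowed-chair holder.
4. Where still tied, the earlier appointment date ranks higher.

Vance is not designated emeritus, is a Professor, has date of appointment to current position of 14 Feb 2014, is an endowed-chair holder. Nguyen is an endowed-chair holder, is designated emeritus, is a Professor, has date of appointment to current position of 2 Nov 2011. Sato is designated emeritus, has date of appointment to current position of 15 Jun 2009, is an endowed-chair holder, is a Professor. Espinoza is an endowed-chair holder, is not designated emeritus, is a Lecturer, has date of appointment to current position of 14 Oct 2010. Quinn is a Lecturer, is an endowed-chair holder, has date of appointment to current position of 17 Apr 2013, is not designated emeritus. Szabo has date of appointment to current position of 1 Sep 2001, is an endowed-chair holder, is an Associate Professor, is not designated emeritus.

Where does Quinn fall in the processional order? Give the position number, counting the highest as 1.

By current position: Sato, Nguyen and Vance (Professor); then Szabo (Associate Professor); then Espinoza and Quinn (Lecturer).
Among Sato, Nguyen and Vance, designated emeritus before not designated emeritus: Sato and Nguyen (designated emeritus) before Vance (not designated emeritus).
Sato and Nguyen are each an endowed-chair holder, so the next rule applies.
Among Sato and Nguyen, by date of appointment to current position (earlier first): Sato (15 Jun 2009) before Nguyen (2 Nov 2011).
Espinoza and Quinn are each not designated emeritus, so the next rule applies.
Espinoza and Quinn are each an endowed-chair holder, so the next rule applies.
Among Espinoza and Quinn, by date of appointment to current position (earlier first): Espinoza (14 Oct 2010) before Quinn (17 Apr 2013).
Order: Sato, Nguyen, Vance, Szabo, Espinoza, Quinn. So position 6.

6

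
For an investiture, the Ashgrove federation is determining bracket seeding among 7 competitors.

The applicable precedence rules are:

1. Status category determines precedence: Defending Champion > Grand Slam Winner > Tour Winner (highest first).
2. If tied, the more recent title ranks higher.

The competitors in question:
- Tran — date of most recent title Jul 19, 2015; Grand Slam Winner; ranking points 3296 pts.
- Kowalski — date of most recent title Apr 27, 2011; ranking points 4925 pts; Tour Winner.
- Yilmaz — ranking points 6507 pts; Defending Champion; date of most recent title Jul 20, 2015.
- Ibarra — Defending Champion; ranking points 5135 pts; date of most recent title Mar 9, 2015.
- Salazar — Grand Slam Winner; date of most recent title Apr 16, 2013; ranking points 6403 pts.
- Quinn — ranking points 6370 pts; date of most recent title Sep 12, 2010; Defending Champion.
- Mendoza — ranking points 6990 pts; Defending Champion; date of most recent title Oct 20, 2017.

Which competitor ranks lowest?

Kowalski

By status category: Mendoza, Yilmaz, Ibarra and Quinn (Defending Champion); then Tran and Salazar (Grand Slam Winner); then Kowalski (Tour Winner).
Among Mendoza, Yilmaz, Ibarra and Quinn, by date of most recent title (later first): Mendoza (Oct 20, 2017) before Yilmaz (Jul 20, 2015) before Ibarra (Mar 9, 2015) before Quinn (Sep 12, 2010).
Among Tran and Salazar, by date of most recent title (later first): Tran (Jul 19, 2015) before Salazar (Apr 16, 2013).
Order: Mendoza, Yilmaz, Ibarra, Quinn, Tran, Salazar, Kowalski.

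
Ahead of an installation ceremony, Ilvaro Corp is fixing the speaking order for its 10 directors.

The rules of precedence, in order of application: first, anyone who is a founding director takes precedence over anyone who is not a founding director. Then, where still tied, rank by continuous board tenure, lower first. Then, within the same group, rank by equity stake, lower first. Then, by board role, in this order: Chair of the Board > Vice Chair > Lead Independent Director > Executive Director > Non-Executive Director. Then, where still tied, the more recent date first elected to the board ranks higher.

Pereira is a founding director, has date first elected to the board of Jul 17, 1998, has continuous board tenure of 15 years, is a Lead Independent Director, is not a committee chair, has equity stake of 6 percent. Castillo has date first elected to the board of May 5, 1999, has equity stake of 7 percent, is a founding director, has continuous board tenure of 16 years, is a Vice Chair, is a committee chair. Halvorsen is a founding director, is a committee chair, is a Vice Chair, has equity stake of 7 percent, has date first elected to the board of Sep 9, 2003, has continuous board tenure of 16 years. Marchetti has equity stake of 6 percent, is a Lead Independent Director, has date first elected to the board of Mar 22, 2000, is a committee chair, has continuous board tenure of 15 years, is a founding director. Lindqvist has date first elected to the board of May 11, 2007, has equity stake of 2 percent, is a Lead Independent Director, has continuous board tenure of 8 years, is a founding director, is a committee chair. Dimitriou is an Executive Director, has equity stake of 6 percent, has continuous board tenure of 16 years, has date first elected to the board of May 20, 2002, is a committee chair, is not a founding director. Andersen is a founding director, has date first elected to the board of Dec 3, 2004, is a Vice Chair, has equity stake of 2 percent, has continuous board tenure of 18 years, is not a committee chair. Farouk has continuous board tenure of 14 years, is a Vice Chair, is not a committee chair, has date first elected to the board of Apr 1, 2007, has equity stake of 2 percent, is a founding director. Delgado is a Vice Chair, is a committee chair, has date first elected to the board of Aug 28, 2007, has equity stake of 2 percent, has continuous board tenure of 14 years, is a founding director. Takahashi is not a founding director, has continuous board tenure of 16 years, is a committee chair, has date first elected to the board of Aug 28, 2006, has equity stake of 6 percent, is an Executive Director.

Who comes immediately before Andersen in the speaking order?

By the first rule: Lindqvist, Delgado, Farouk, Marchetti, Pereira, Halvorsen, Castillo and Andersen (each a founding director); then Takahashi and Dimitriou (both not a founding director).
Among Lindqvist, Delgado, Farouk, Marchetti, Pereira, Halvorsen, Castillo and Andersen, by continuous board tenure (lower first): Lindqvist (8 years) before Delgado and Farouk (14 years) before Marchetti and Pereira (15 years) before Halvorsen and Castillo (16 years) before Andersen (18 years).
Delgado and Farouk both have equity stake 2 percent, so the next rule applies.
Delgado and Farouk are each Vice Chair, so the next rule applies.
Among Delgado and Farouk, by date first elected to the board (later first): Delgado (Aug 28, 2007) before Farouk (Apr 1, 2007).
Marchetti and Pereira both have equity stake 6 percent, so the next rule applies.
Marchetti and Pereira are each Lead Independent Director, so the next rule applies.
Among Marchetti and Pereira, by date first elected to the board (later first): Marchetti (Mar 22, 2000) before Pereira (Jul 17, 1998).
Halvorsen and Castillo both have equity stake 7 percent, so the next rule applies.
Halvorsen and Castillo are each Vice Chair, so the next rule applies.
Among Halvorsen and Castillo, by date first elected to the board (later first): Halvorsen (Sep 9, 2003) before Castillo (May 5, 1999).
Takahashi and Dimitriou both have continuous board tenure 16 years, so the next rule applies.
Takahashi and Dimitriou both have equity stake 6 percent, so the next rule applies.
Takahashi and Dimitriou are each Executive Director, so the next rule applies.
Among Takahashi and Dimitriou, by date first elected to the board (later first): Takahashi (Aug 28, 2006) before Dimitriou (May 20, 2002).
Order: Lindqvist, Delgado, Farouk, Marchetti, Pereira, Halvorsen, Castillo, Andersen, Takahashi, Dimitriou.

Castillo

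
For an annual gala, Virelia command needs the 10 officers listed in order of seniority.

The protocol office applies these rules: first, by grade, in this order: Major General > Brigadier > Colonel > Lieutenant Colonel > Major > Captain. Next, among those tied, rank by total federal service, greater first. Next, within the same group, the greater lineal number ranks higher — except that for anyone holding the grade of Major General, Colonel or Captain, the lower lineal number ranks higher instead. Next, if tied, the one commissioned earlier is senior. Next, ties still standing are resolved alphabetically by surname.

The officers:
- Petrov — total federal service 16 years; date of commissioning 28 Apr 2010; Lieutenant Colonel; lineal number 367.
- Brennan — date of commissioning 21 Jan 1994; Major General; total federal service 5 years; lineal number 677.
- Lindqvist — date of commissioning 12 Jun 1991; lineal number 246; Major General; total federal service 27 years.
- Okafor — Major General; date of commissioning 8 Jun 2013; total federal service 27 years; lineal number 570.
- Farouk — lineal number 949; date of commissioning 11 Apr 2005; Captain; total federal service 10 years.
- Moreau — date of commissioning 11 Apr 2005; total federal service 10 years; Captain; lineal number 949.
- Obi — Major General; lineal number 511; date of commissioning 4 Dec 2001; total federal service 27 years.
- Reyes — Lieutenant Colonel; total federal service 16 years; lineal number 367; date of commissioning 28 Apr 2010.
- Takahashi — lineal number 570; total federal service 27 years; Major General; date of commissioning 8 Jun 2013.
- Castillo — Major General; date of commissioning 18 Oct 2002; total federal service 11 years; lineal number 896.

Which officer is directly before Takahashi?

By grade: Lindqvist, Obi, Okafor, Takahashi, Castillo and Brennan (Major General); then Petrov and Reyes (Lieutenant Colonel); then Farouk and Moreau (Captain).
Among Lindqvist, Obi, Okafor, Takahashi, Castillo and Brennan, by total federal service (higher first): Lindqvist, Obi, Okafor and Takahashi (27 years) before Castillo (11 years) before Brennan (5 years).
Among Lindqvist, Obi, Okafor and Takahashi, by lineal number (lower first) (reversed rule for this group): Lindqvist (246) before Obi (511) before Okafor and Takahashi (570).
Okafor and Takahashi both have date of commissioning 8 Jun 2013, so the next rule applies.
Among Okafor and Takahashi, alphabetically by surname: Okafor before Takahashi.
Petrov and Reyes both have total federal service 16 years, so the next rule applies.
Petrov and Reyes both have lineal number 367, so the next rule applies.
Petrov and Reyes both have date of commissioning 28 Apr 2010, so the next rule applies.
Among Petrov and Reyes, alphabetically by surname: Petrov before Reyes.
Farouk and Moreau both have total federal service 10 years, so the next rule applies.
Farouk and Moreau both have lineal number 949, so the next rule applies.
Farouk and Moreau both have date of commissioning 11 Apr 2005, so the next rule applies.
Among Farouk and Moreau, alphabetically by surname: Farouk before Moreau.
Order: Lindqvist, Obi, Okafor, Takahashi, Castillo, Brennan, Petrov, Reyes, Farouk, Moreau.

Okafor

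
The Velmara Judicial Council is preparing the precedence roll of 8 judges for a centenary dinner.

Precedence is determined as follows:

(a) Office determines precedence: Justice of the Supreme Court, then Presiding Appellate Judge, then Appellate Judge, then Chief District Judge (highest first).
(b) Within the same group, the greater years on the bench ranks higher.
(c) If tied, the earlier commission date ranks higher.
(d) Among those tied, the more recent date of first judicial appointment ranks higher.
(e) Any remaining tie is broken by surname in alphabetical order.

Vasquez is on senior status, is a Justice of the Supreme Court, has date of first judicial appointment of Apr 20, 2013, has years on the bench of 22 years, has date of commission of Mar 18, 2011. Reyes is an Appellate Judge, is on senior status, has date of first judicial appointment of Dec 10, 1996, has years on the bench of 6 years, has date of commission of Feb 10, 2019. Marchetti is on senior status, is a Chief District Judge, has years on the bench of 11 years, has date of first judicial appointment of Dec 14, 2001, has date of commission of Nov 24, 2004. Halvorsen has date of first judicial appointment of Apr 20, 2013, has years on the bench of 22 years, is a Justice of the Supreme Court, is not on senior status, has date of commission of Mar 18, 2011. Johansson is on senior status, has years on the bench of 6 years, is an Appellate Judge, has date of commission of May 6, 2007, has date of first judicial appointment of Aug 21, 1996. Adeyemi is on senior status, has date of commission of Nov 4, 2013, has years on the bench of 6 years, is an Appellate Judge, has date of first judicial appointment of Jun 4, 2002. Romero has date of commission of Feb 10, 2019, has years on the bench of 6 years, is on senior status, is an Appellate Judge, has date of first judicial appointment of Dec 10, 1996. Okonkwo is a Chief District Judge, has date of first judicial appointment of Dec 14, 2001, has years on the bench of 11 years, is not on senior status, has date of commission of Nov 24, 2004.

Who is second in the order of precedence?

Vasquez

By office: Halvorsen and Vasquez (Justice of the Supreme Court); then Johansson, Adeyemi, Reyes and Romero (Appellate Judge); then Marchetti and Okonkwo (Chief District Judge).
Halvorsen and Vasquez both have years on the bench 22 years, so the next rule applies.
Halvorsen and Vasquez both have date of commission Mar 18, 2011, so the next rule applies.
Halvorsen and Vasquez both have date of first judicial appointment Apr 20, 2013, so the next rule applies.
Among Halvorsen and Vasquez, alphabetically by surname: Halvorsen before Vasquez.
Johansson, Adeyemi, Reyes and Romero all have years on the bench 6 years, so the next rule applies.
Among Johansson, Adeyemi, Reyes and Romero, by date of commission (earlier first): Johansson (May 6, 2007) before Adeyemi (Nov 4, 2013) before Reyes and Romero (Feb 10, 2019).
Reyes and Romero both have date of first judicial appointment Dec 10, 1996, so the next rule applies.
Among Reyes and Romero, alphabetically by surname: Reyes before Romero.
Marchetti and Okonkwo both have years on the bench 11 years, so the next rule applies.
Marchetti and Okonkwo both have date of commission Nov 24, 2004, so the next rule applies.
Marchetti and Okonkwo both have date of first judicial appointment Dec 14, 2001, so the next rule applies.
Among Marchetti and Okonkwo, alphabetically by surname: Marchetti before Okonkwo.
Order: Halvorsen, Vasquez, Johansson, Adeyemi, Reyes, Romero, Marchetti, Okonkwo.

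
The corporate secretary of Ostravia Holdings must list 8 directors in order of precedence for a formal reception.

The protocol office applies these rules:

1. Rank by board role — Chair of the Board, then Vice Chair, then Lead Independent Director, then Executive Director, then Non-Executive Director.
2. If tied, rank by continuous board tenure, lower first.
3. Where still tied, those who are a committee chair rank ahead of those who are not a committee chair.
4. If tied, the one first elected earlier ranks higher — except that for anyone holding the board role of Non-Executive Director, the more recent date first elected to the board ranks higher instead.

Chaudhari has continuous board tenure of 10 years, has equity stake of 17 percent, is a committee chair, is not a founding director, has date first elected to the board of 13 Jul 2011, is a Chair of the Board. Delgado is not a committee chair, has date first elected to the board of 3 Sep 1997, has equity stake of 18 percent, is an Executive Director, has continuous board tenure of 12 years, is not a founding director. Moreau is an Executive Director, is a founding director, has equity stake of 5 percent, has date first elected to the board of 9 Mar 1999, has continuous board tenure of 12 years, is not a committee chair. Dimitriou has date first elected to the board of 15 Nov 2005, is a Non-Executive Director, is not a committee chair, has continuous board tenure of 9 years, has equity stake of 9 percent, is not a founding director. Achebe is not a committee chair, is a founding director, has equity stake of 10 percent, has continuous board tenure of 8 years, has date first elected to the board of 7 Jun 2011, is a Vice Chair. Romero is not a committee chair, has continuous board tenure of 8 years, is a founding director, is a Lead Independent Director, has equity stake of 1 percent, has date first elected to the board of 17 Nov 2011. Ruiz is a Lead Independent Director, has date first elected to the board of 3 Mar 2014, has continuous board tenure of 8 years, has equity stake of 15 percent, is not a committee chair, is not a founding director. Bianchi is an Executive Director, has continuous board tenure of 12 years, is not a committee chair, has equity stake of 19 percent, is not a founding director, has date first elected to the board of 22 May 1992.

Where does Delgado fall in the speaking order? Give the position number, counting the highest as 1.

By board role: Chaudhari (Chair of the Board); then Achebe (Vice Chair); then Romero and Ruiz (Lead Independent Director); then Bianchi, Delgado and Moreau (Executive Director); then Dimitriou (Non-Executive Director).
Romero and Ruiz both have continuous board tenure 8 years, so the next rule applies.
Romero and Ruiz are each not a committee chair, so the next rule applies.
Among Romero and Ruiz, by date first elected to the board (earlier first): Romero (17 Nov 2011) before Ruiz (3 Mar 2014).
Bianchi, Delgado and Moreau all have continuous board tenure 12 years, so the next rule applies.
Bianchi, Delgado and Moreau are each not a committee chair, so the next rule applies.
Among Bianchi, Delgado and Moreau, by date first elected to the board (earlier first): Bianchi (22 May 1992) before Delgado (3 Sep 1997) before Moreau (9 Mar 1999).
Order: Chaudhari, Achebe, Romero, Ruiz, Bianchi, Delgado, Moreau, Dimitriou. So position 6.

6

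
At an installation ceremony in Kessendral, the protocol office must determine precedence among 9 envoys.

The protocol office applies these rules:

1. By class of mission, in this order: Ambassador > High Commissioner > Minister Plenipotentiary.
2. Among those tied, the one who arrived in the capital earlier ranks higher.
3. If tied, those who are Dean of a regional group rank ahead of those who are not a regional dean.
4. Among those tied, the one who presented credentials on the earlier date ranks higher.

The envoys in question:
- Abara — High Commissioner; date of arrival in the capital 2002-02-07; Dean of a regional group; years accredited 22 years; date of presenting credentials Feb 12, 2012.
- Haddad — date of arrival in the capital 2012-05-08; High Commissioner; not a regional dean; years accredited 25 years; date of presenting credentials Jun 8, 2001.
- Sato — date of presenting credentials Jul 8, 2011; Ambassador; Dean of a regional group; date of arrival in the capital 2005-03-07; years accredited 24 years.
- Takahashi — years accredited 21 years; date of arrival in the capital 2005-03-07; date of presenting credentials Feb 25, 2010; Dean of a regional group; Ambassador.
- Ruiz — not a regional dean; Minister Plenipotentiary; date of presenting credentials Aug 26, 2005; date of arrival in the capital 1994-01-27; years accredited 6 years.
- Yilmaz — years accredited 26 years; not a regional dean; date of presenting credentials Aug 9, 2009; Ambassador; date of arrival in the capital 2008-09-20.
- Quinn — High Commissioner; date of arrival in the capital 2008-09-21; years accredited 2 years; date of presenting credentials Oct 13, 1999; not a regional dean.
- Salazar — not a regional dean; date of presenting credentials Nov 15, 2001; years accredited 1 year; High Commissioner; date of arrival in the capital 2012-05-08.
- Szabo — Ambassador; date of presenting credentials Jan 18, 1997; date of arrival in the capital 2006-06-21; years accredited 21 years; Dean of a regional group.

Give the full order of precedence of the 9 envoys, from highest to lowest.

By class of mission: Takahashi, Sato, Szabo and Yilmaz (Ambassador); then Abara, Quinn, Haddad and Salazar (High Commissioner); then Ruiz (Minister Plenipotentiary).
Among Takahashi, Sato, Szabo and Yilmaz, by date of arrival in the capital (earlier first): Takahashi and Sato (2005-03-07) before Szabo (2006-06-21) before Yilmaz (2008-09-20).
Takahashi and Sato are each Dean of a regional group, so the next rule applies.
Among Takahashi and Sato, by date of presenting credentials (earlier first): Takahashi (Feb 25, 2010) before Sato (Jul 8, 2011).
Among Abara, Quinn, Haddad and Salazar, by date of arrival in the capital (earlier first): Abara (2002-02-07) before Quinn (2008-09-21) before Haddad and Salazar (2012-05-08).
Haddad and Salazar are each not a regional dean, so the next rule applies.
Among Haddad and Salazar, by date of presenting credentials (earlier first): Haddad (Jun 8, 2001) before Salazar (Nov 15, 2001).
Full order: Takahashi, Sato, Szabo, Yilmaz, Abara, Quinn, Haddad, Salazar, Ruiz.

Takahashi, Sato, Szabo, Yilmaz, Abara, Quinn, Haddad, Salazar, Ruiz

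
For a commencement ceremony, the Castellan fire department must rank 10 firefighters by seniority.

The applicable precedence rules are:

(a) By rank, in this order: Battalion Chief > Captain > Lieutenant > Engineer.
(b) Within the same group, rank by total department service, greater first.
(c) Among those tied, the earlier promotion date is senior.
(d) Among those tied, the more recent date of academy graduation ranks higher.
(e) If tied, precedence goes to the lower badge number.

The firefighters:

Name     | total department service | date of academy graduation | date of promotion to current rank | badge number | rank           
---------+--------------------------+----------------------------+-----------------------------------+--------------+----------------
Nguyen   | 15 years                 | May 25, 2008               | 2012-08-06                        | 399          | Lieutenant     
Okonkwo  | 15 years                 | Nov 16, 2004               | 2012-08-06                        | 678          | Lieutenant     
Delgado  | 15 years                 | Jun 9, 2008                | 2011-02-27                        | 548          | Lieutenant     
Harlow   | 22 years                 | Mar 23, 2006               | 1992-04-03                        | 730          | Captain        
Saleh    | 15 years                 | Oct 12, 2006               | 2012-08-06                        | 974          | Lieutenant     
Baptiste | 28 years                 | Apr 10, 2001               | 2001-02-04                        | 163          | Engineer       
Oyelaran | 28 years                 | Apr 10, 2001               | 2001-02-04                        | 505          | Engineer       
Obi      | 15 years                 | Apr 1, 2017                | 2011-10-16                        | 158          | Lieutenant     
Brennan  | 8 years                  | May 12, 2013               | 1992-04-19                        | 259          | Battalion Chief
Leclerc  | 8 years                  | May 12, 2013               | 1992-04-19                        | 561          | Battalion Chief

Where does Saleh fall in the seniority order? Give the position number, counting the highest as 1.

7

By rank: Brennan and Leclerc (Battalion Chief); then Harlow (Captain); then Delgado, Obi, Nguyen, Saleh and Okonkwo (Lieutenant); then Baptiste and Oyelaran (Engineer).
Brennan and Leclerc both have total department service 8 years, so the next rule applies.
Brennan and Leclerc both have date of promotion to current rank 1992-04-19, so the next rule applies.
Brennan and Leclerc both have date of academy graduation May 12, 2013, so the next rule applies.
Among Brennan and Leclerc, by badge number (lower first): Brennan (259) before Leclerc (561).
Delgado, Obi, Nguyen, Saleh and Okonkwo all have total department service 15 years, so the next rule applies.
Among Delgado, Obi, Nguyen, Saleh and Okonkwo, by date of promotion to current rank (earlier first): Delgado (2011-02-27) before Obi (2011-10-16) before Nguyen, Saleh and Okonkwo (2012-08-06).
Among Nguyen, Saleh and Okonkwo, by date of academy graduation (later first): Nguyen (May 25, 2008) before Saleh (Oct 12, 2006) before Okonkwo (Nov 16, 2004).
Baptiste and Oyelaran both have total department service 28 years, so the next rule applies.
Baptiste and Oyelaran both have date of promotion to current rank 2001-02-04, so the next rule applies.
Baptiste and Oyelaran both have date of academy graduation Apr 10, 2001, so the next rule applies.
Among Baptiste and Oyelaran, by badge number (lower first): Baptiste (163) before Oyelaran (505).
Order: Brennan, Leclerc, Harlow, Delgado, Obi, Nguyen, Saleh, Okonkwo, Baptiste, Oyelaran. So position 7.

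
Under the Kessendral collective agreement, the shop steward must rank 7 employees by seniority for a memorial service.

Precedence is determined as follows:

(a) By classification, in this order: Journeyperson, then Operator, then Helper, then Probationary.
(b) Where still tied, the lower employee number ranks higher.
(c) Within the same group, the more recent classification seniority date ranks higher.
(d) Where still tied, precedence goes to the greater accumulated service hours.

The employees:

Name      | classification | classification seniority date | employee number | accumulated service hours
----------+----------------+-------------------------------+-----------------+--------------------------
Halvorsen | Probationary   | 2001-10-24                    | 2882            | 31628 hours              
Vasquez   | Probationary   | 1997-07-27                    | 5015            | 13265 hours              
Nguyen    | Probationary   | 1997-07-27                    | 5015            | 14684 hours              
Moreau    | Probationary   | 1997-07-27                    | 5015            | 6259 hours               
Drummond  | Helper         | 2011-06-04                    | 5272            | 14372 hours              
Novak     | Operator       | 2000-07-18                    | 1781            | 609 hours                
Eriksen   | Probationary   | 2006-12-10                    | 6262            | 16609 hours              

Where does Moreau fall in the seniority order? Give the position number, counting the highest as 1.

6

By classification: Novak (Operator); then Drummond (Helper); then Halvorsen, Nguyen, Vasquez, Moreau and Eriksen (Probationary).
Among Halvorsen, Nguyen, Vasquez, Moreau and Eriksen, by employee number (lower first): Halvorsen (2882) before Nguyen, Vasquez and Moreau (5015) before Eriksen (6262).
Nguyen, Vasquez and Moreau all have classification seniority date 1997-07-27, so the next rule applies.
Among Nguyen, Vasquez and Moreau, by accumulated service hours (higher first): Nguyen (14684 hours) before Vasquez (13265 hours) before Moreau (6259 hours).
Order: Novak, Drummond, Halvorsen, Nguyen, Vasquez, Moreau, Eriksen. So position 6.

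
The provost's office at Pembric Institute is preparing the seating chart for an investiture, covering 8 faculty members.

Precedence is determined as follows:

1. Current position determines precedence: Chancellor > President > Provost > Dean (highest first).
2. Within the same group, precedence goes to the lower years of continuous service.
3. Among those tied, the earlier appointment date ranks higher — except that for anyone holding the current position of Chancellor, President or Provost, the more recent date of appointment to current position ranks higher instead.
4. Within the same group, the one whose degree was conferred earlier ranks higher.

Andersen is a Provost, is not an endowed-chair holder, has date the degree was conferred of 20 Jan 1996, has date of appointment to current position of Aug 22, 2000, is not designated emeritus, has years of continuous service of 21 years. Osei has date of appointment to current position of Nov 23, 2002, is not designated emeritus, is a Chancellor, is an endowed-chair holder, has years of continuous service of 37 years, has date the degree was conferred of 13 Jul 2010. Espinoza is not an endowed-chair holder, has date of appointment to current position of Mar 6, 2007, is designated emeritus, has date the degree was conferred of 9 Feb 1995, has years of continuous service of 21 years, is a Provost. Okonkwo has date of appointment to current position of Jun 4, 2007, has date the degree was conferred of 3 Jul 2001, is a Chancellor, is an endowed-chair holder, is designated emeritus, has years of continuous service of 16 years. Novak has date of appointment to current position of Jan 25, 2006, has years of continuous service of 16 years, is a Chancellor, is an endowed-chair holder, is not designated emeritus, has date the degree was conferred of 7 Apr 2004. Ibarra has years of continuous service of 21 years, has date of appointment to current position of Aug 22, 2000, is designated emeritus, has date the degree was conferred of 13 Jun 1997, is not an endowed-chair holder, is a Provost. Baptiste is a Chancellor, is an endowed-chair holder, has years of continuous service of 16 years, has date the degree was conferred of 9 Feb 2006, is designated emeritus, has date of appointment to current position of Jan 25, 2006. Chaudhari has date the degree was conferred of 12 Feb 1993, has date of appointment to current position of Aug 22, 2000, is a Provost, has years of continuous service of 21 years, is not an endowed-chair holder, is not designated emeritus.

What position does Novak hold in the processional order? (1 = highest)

2

By current position: Okonkwo, Novak, Baptiste and Osei (Chancellor); then Espinoza, Chaudhari, Andersen and Ibarra (Provost).
Among Okonkwo, Novak, Baptiste and Osei, by years of continuous service (lower first): Okonkwo, Novak and Baptiste (16 years) before Osei (37 years).
Among Okonkwo, Novak and Baptiste, by date of appointment to current position (later first) (reversed rule for this group): Okonkwo (Jun 4, 2007) before Novak and Baptiste (Jan 25, 2006).
Among Novak and Baptiste, by date the degree was conferred (earlier first): Novak (7 Apr 2004) before Baptiste (9 Feb 2006).
Espinoza, Chaudhari, Andersen and Ibarra all have years of continuous service 21 years, so the next rule applies.
Among Espinoza, Chaudhari, Andersen and Ibarra, by date of appointment to current position (later first) (reversed rule for this group): Espinoza (Mar 6, 2007) before Chaudhari, Andersen and Ibarra (Aug 22, 2000).
Among Chaudhari, Andersen and Ibarra, by date the degree was conferred (earlier first): Chaudhari (12 Feb 1993) before Andersen (20 Jan 1996) before Ibarra (13 Jun 1997).
Order: Okonkwo, Novak, Baptiste, Osei, Espinoza, Chaudhari, Andersen, Ibarra. So position 2.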